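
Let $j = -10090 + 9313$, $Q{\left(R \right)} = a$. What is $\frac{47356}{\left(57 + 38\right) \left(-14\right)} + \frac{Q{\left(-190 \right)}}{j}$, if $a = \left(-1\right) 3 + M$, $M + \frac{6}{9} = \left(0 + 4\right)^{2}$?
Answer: $- \frac{213197}{5985} \approx -35.622$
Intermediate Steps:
$M = \frac{46}{3}$ ($M = - \frac{2}{3} + \left(0 + 4\right)^{2} = - \frac{2}{3} + 4^{2} = - \frac{2}{3} + 16 = \frac{46}{3} \approx 15.333$)
$a = \frac{37}{3}$ ($a = \left(-1\right) 3 + \frac{46}{3} = -3 + \frac{46}{3} = \frac{37}{3} \approx 12.333$)
$Q{\left(R \right)} = \frac{37}{3}$
$j = -777$
$\frac{47356}{\left(57 + 38\right) \left(-14\right)} + \frac{Q{\left(-190 \right)}}{j} = \frac{47356}{\left(57 + 38\right) \left(-14\right)} + \frac{37}{3 \left(-777\right)} = \frac{47356}{95 \left(-14\right)} + \frac{37}{3} \left(- \frac{1}{777}\right) = \frac{47356}{-1330} - \frac{1}{63} = 47356 \left(- \frac{1}{1330}\right) - \frac{1}{63} = - \frac{23678}{665} - \frac{1}{63} = - \frac{213197}{5985}$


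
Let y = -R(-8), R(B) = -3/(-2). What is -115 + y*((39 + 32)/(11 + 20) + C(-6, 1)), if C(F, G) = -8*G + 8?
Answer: -7343/62 ≈ -118.44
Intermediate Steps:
R(B) = 3/2 (R(B) = -3*(-½) = 3/2)
y = -3/2 (y = -1*3/2 = -3/2 ≈ -1.5000)
C(F, G) = 8 - 8*G
-115 + y*((39 + 32)/(11 + 20) + C(-6, 1)) = -115 - 3*((39 + 32)/(11 + 20) + (8 - 8*1))/2 = -115 - 3*(71/31 + (8 - 8))/2 = -115 - 3*(71*(1/31) + 0)/2 = -115 - 3*(71/31 + 0)/2 = -115 - 3/2*71/31 = -115 - 213/62 = -7343/62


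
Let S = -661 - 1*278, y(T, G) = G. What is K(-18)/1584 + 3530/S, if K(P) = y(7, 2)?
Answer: -931607/247896 ≈ -3.7581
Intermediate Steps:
S = -939 (S = -661 - 278 = -939)
K(P) = 2
K(-18)/1584 + 3530/S = 2/1584 + 3530/(-939) = 2*(1/1584) + 3530*(-1/939) = 1/792 - 3530/939 = -931607/247896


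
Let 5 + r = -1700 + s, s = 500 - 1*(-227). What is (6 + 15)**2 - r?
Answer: 1419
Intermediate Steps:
s = 727 (s = 500 + 227 = 727)
r = -978 (r = -5 + (-1700 + 727) = -5 - 973 = -978)
(6 + 15)**2 - r = (6 + 15)**2 - 1*(-978) = 21**2 + 978 = 441 + 978 = 1419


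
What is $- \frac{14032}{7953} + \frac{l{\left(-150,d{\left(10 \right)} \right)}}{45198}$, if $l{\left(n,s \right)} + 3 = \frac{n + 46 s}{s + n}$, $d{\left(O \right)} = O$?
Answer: $- \frac{2959879091}{1677478572} \approx -1.7645$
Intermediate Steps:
$l{\left(n,s \right)} = -3 + \frac{n + 46 s}{n + s}$ ($l{\left(n,s \right)} = -3 + \frac{n + 46 s}{s + n} = -3 + \frac{n + 46 s}{n + s}$)
$- \frac{14032}{7953} + \frac{l{\left(-150,d{\left(10 \right)} \right)}}{45198} = - \frac{14032}{7953} + \frac{\frac{1}{-150 + 10} \left(\left(-2\right) \left(-150\right) + 43 \cdot 10\right)}{45198} = \left(-14032\right) \frac{1}{7953} + \frac{300 + 430}{-140} \cdot \frac{1}{45198} = - \frac{14032}{7953} + \left(- \frac{1}{140}\right) 730 \cdot \frac{1}{45198} = - \frac{14032}{7953} - \frac{73}{632772} = - \frac{2959879091}{1677478572}$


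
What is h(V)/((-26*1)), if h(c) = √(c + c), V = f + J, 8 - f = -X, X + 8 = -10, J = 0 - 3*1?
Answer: -I*√26/26 ≈ -0.19612*I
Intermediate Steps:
J = -3 (J = 0 - 3 = -3)
X = -18 (X = -8 - 10 = -18)
f = -10 (f = 8 - (-1)*(-18) = 8 - 1*18 = 8 - 18 = -10)
V = -13 (V = -10 - 3 = -13)
h(c) = √2*√c (h(c) = √(2*c) = √2*√c)
h(V)/((-26*1)) = (√2*√(-13))/((-26*1)) = (√2*(I*√13))/(-26) = (I*√26)*(-1/26) = -I*√26/26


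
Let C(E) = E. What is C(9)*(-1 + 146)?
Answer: 1305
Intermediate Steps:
C(9)*(-1 + 146) = 9*(-1 + 146) = 9*145 = 1305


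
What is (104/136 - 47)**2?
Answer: 617796/289 ≈ 2137.7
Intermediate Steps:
(104/136 - 47)**2 = (104*(1/136) - 47)**2 = (13/17 - 47)**2 = (-786/17)**2 = 617796/289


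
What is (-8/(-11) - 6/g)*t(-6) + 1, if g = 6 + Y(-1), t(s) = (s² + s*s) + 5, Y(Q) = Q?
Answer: -177/5 ≈ -35.400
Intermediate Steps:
t(s) = 5 + 2*s² (t(s) = (s² + s²) + 5 = 2*s² + 5 = 5 + 2*s²)
g = 5 (g = 6 - 1 = 5)
(-8/(-11) - 6/g)*t(-6) + 1 = (-8/(-11) - 6/5)*(5 + 2*(-6)²) + 1 = (-8*(-1/11) - 6*⅕)*(5 + 2*36) + 1 = (8/11 - 6/5)*(5 + 72) + 1 = -26/55*77 + 1 = -182/5 + 1 = -177/5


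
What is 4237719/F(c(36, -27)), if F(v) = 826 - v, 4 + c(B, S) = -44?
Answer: 4237719/874 ≈ 4848.6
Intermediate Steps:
c(B, S) = -48 (c(B, S) = -4 - 44 = -48)
4237719/F(c(36, -27)) = 4237719/(826 - 1*(-48)) = 4237719/(826 + 48) = 4237719/874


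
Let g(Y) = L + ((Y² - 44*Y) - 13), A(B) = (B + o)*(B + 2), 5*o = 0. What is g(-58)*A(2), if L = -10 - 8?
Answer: 47080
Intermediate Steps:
o = 0 (o = (⅕)*0 = 0)
A(B) = B*(2 + B) (A(B) = (B + 0)*(B + 2) = B*(2 + B))
L = -18
g(Y) = -31 + Y² - 44*Y (g(Y) = -18 + ((Y² - 44*Y) - 13) = -18 + (-13 + Y² - 44*Y) = -31 + Y² - 44*Y)
g(-58)*A(2) = (-31 + (-58)² - 44*(-58))*(2*(2 + 2)) = (-31 + 3364 + 2552)*(2*4) = 5885*8 = 47080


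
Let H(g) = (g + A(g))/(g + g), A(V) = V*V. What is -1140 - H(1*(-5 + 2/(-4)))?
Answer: -4551/4 ≈ -1137.8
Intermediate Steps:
A(V) = V²
H(g) = (g + g²)/(2*g) (H(g) = (g + g²)/(g + g) = (g + g²)/((2*g)) = (g + g²)*(1/(2*g)) = (g + g²)/(2*g))
-1140 - H(1*(-5 + 2/(-4))) = -1140 - (½ + (1*(-5 + 2/(-4)))/2) = -1140 - (½ + (1*(-5 + 2*(-¼)))/2) = -1140 - (½ + (1*(-5 - ½))/2) = -1140 - (½ + (1*(-11/2))/2) = -1140 - (½ + (½)*(-11/2)) = -1140 - (½ - 11/4) = -1140 - 1*(-9/4) = -1140 + 9/4 = -4551/4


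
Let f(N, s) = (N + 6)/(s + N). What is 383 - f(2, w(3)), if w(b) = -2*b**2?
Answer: 767/2 ≈ 383.50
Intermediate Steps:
f(N, s) = (6 + N)/(N + s)
383 - f(2, w(3)) = 383 - (6 + 2)/(2 - 2*3**2) = 383 - 8/(2 - 2*9) = 383 - 8/(2 - 18) = 383 - 8/(-16) = 383 - (-1)*8/16 = 383 - 1*(-1/2) = 383 + 1/2 = 767/2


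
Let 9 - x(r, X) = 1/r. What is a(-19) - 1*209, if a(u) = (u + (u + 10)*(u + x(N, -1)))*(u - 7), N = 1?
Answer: -2289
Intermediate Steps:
x(r, X) = 9 - 1/r
a(u) = (-7 + u)*(u + (8 + u)*(10 + u)) (a(u) = (u + (u + 10)*(u + (9 - 1/1)))*(u - 7) = (u + (10 + u)*(u + (9 - 1*1)))*(-7 + u) = (u + (10 + u)*(u + (9 - 1)))*(-7 + u) = (u + (10 + u)*(u + 8))*(-7 + u) = (u + (10 + u)*(8 + u))*(-7 + u) = (u + (8 + u)*(10 + u))*(-7 + u) = (-7 + u)*(u + (8 + u)*(10 + u)))
a(-19) - 1*209 = (-560 + (-19)³ - 53*(-19) + 12*(-19)²) - 1*209 = (-560 - 6859 + 1007 + 12*361) - 209 = (-560 - 6859 + 1007 + 4332) - 209 = -2080 - 209 = -2289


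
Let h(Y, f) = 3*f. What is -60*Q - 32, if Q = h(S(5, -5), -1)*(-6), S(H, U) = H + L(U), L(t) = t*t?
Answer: -1112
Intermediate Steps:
L(t) = t²
S(H, U) = H + U²
Q = 18 (Q = (3*(-1))*(-6) = -3*(-6) = 18)
-60*Q - 32 = -60*18 - 32 = -1080 - 32 = -1112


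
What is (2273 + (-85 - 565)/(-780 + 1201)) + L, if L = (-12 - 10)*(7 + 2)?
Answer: 872925/421 ≈ 2073.5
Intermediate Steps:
L = -198 (L = -22*9 = -198)
(2273 + (-85 - 565)/(-780 + 1201)) + L = (2273 + (-85 - 565)/(-780 + 1201)) - 198 = (2273 - 650/421) - 198 = 956283/421 - 198 = 872925/421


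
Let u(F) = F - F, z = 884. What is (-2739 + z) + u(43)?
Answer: -1855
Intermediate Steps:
u(F) = 0
(-2739 + z) + u(43) = (-2739 + 884) + 0 = -1855 + 0 = -1855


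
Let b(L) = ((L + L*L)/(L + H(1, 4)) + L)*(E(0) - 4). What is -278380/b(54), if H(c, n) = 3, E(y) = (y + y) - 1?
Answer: 264461/504 ≈ 524.72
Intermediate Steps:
E(y) = -1 + 2*y (E(y) = 2*y - 1 = -1 + 2*y)
b(L) = -5*L - 5*(L + L²)/(3 + L) (b(L) = ((L + L*L)/(L + 3) + L)*((-1 + 2*0) - 4) = ((L + L²)/(3 + L) + L)*((-1 + 0) - 4) = ((L + L²)/(3 + L) + L)*(-1 - 4) = (L + (L + L²)/(3 + L))*(-5) = -5*L - 5*(L + L²)/(3 + L))
-278380/b(54) = -278380/((-10*54*(2 + 54)/(3 + 54))) = -278380/((-10*54*56/57)) = -278380/((-10*54*1/57*56)) = -278380/(-10080/19) = -278380*(-19)/10080 = -155*(-8531/2520) = 264461/504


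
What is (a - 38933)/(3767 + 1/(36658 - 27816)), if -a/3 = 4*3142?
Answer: -677624354/33307815 ≈ -20.344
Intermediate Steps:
a = -37704 (a = -12*3142 = -3*12568 = -37704)
(a - 38933)/(3767 + 1/(36658 - 27816)) = (-37704 - 38933)/(3767 + 1/(36658 - 27816)) = -76637/(3767 + 1/8842) = -76637/33307815/8842 = -76637*8842/33307815 = -677624354/33307815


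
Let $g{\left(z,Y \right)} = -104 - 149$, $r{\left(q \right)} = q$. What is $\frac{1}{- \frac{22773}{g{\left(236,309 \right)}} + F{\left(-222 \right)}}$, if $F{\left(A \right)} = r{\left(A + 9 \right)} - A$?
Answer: $\frac{253}{25050} \approx 0.0101$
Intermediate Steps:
$g{\left(z,Y \right)} = -253$ ($g{\left(z,Y \right)} = -104 - 149 = -253$)
$F{\left(A \right)} = 9$ ($F{\left(A \right)} = \left(A + 9\right) - A = \left(9 + A\right) - A = 9$)
$\frac{1}{- \frac{22773}{g{\left(236,309 \right)}} + F{\left(-222 \right)}} = \frac{1}{- \frac{22773}{-253} + 9} = \frac{1}{\left(-22773\right) \left(- \frac{1}{253}\right) + 9} = \frac{1}{\frac{22773}{253} + 9} = \frac{1}{\frac{25050}{253}} = \frac{253}{25050}$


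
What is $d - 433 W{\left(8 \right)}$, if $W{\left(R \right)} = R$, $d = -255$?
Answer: $-3719$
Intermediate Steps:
$d - 433 W{\left(8 \right)} = -255 - 3464 = -3719$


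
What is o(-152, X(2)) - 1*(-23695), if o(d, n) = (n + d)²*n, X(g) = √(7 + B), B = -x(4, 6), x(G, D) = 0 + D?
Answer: 46496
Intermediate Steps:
x(G, D) = D
B = -6 (B = -1*6 = -6)
X(g) = 1 (X(g) = √(7 - 6) = √1 = 1)
o(d, n) = n*(d + n)² (o(d, n) = (d + n)²*n = n*(d + n)²)
o(-152, X(2)) - 1*(-23695) = 1*(-152 + 1)² - 1*(-23695) = 1*(-151)² + 23695 = 1*22801 + 23695 = 22801 + 23695 = 46496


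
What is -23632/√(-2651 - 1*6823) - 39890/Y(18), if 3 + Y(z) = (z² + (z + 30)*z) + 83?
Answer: -19945/634 + 11816*I*√9474/4737 ≈ -31.459 + 242.79*I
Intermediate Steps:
Y(z) = 80 + z² + z*(30 + z) (Y(z) = -3 + ((z² + (z + 30)*z) + 83) = -3 + ((z² + (30 + z)*z) + 83) = -3 + ((z² + z*(30 + z)) + 83) = -3 + (83 + z² + z*(30 + z)) = 80 + z² + z*(30 + z))
-23632/√(-2651 - 1*6823) - 39890/Y(18) = -23632/√(-2651 - 1*6823) - 39890/(80 + 2*18² + 30*18) = -23632/√(-2651 - 6823) - 39890/(80 + 2*324 + 540) = -23632*(-I*√9474/9474) - 39890/(80 + 648 + 540) = -23632*(-I*√9474/9474) - 39890/1268 = -(-11816)*I*√9474/4737 - 39890*1/1268 = 11816*I*√9474/4737 - 19945/634 = -19945/634 + 11816*I*√9474/4737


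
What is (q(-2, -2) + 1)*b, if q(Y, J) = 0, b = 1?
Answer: 1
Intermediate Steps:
(q(-2, -2) + 1)*b = (0 + 1)*1 = 1*1 = 1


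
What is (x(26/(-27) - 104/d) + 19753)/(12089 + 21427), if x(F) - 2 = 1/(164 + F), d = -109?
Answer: 151337771/256757032 ≈ 0.58942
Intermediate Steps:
x(F) = 2 + 1/(164 + F)
(x(26/(-27) - 104/d) + 19753)/(12089 + 21427) = ((329 + 2*(26/(-27) - 104/(-109)))/(164 + (26/(-27) - 104/(-109))) + 19753)/(12089 + 21427) = ((329 + 2*(26*(-1/27) - 104*(-1/109)))/(164 + (26*(-1/27) - 104*(-1/109))) + 19753)/33516 = ((329 + 2*(-26/27 + 104/109))/(164 + (-26/27 + 104/109)) + 19753)*(1/33516) = ((329 + 2*(-26/2943))/(164 - 26/2943) + 19753)*(1/33516) = ((329 - 52/2943)/(482626/2943) + 19753)*(1/33516) = ((2943/482626)*(968195/2943) + 19753)*(1/33516) = (968195/482626 + 19753)*(1/33516) = (9534279573/482626)*(1/33516) = 151337771/256757032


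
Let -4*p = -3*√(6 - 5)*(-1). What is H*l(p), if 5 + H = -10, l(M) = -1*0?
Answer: 0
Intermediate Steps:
p = -¾ (p = -(-3*√(6 - 5))*(-1)/4 = -(-3*√1)*(-1)/4 = -(-3*1)*(-1)/4 = -(-3)*(-1)/4 = -¼*3 = -¾ ≈ -0.75000)
l(M) = 0
H = -15 (H = -5 - 10 = -15)
H*l(p) = -15*0 = 0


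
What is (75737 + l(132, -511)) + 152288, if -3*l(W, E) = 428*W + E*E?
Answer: 366458/3 ≈ 1.2215e+5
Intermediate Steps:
l(W, E) = -428*W/3 - E²/3 (l(W, E) = -(428*W + E*E)/3 = -(428*W + E²)/3 = -(E² + 428*W)/3 = -428*W/3 - E²/3)
(75737 + l(132, -511)) + 152288 = (75737 + (-428/3*132 - ⅓*(-511)²)) + 152288 = (75737 + (-18832 - ⅓*261121)) + 152288 = (75737 + (-18832 - 261121/3)) + 152288 = (75737 - 317617/3) + 152288 = -90406/3 + 152288 = 366458/3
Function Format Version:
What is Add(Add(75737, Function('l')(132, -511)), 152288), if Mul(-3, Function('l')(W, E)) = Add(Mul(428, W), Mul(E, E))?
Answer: Rational(366458, 3) ≈ 1.2215e+5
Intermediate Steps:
Function('l')(W, E) = Add(Mul(Rational(-428, 3), W), Mul(Rational(-1, 3), Pow(E, 2))) (Function('l')(W, E) = Mul(Rational(-1, 3), Add(Mul(428, W), Mul(E, E))) = Mul(Rational(-1, 3), Add(Mul(428, W), Pow(E, 2))) = Mul(Rational(-1, 3), Add(Pow(E, 2), Mul(428, W))) = Add(Mul(Rational(-428, 3), W), Mul(Rational(-1, 3), Pow(E, 2))))
Add(Add(75737, Function('l')(132, -511)), 152288) = Add(Add(75737, Add(Mul(Rational(-428, 3), 132), Mul(Rational(-1, 3), Pow(-511, 2)))), 152288) = Add(Add(75737, Add(-18832, Mul(Rational(-1, 3), 261121))), 152288) = Add(Add(75737, Add(-18832, Rational(-261121, 3))), 152288) = Add(Add(75737, Rational(-317617, 3)), 152288) = Add(Rational(-90406, 3), 152288) = Rational(366458, 3)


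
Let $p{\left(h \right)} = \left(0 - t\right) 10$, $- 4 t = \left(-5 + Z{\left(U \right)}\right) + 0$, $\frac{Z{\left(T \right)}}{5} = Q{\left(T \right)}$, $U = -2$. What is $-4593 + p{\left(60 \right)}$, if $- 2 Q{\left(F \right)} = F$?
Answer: $-4593$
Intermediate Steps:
$Q{\left(F \right)} = - \frac{F}{2}$
$Z{\left(T \right)} = - \frac{5 T}{2}$ ($Z{\left(T \right)} = 5 \left(- \frac{T}{2}\right) = - \frac{5 T}{2}$)
$t = 0$ ($t = - \frac{\left(-5 - -5\right) + 0}{4} = - \frac{\left(-5 + 5\right) + 0}{4} = - \frac{0 + 0}{4} = \left(- \frac{1}{4}\right) 0 = 0$)
$p{\left(h \right)} = 0$ ($p{\left(h \right)} = \left(0 - 0\right) 10 = \left(0 + 0\right) 10 = 0 \cdot 10 = 0$)
$-4593 + p{\left(60 \right)} = -4593 + 0 = -4593$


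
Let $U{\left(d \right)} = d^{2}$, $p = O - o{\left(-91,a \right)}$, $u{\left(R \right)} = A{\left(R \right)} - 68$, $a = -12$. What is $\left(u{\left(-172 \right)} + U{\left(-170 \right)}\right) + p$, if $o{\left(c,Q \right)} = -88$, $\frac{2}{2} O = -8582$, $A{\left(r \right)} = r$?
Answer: $20166$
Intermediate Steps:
$O = -8582$
$u{\left(R \right)} = -68 + R$ ($u{\left(R \right)} = R - 68 = -68 + R$)
$p = -8494$ ($p = -8582 - -88 = -8582 + 88 = -8494$)
$\left(u{\left(-172 \right)} + U{\left(-170 \right)}\right) + p = \left(\left(-68 - 172\right) + \left(-170\right)^{2}\right) - 8494 = \left(-240 + 28900\right) - 8494 = 28660 - 8494 = 20166$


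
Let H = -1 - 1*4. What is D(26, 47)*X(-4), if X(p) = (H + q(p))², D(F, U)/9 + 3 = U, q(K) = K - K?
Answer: 9900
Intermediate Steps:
H = -5 (H = -1 - 4 = -5)
q(K) = 0
D(F, U) = -27 + 9*U
X(p) = 25 (X(p) = (-5 + 0)² = (-5)² = 25)
D(26, 47)*X(-4) = (-27 + 9*47)*25 = (-27 + 423)*25 = 396*25 = 9900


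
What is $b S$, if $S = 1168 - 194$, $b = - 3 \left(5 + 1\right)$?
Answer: $-17532$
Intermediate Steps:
$b = -18$ ($b = \left(-3\right) 6 = -18$)
$S = 974$
$b S = \left(-18\right) 974 = -17532$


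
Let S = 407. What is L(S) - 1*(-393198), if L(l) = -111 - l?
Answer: 392680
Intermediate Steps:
L(S) - 1*(-393198) = (-111 - 1*407) - 1*(-393198) = (-111 - 407) + 393198 = -518 + 393198 = 392680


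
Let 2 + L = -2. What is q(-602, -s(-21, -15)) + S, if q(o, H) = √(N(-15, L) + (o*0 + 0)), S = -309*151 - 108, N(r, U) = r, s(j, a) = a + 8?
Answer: -46767 + I*√15 ≈ -46767.0 + 3.873*I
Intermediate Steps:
s(j, a) = 8 + a
L = -4 (L = -2 - 2 = -4)
S = -46767 (S = -46659 - 108 = -46767)
q(o, H) = I*√15 (q(o, H) = √(-15 + (o*0 + 0)) = √(-15 + (0 + 0)) = √(-15 + 0) = √(-15) = I*√15)
q(-602, -s(-21, -15)) + S = I*√15 - 46767 = -46767 + I*√15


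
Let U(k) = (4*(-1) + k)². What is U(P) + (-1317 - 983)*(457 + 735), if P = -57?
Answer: -2737879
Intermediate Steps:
U(k) = (-4 + k)²
U(P) + (-1317 - 983)*(457 + 735) = (-4 - 57)² + (-1317 - 983)*(457 + 735) = (-61)² - 2300*1192 = 3721 - 2741600 = -2737879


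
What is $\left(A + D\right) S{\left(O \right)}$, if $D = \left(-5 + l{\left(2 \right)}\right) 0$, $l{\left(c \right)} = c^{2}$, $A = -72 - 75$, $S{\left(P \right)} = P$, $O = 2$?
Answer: $-294$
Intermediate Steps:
$A = -147$ ($A = -72 - 75 = -147$)
$D = 0$ ($D = \left(-5 + 2^{2}\right) 0 = \left(-5 + 4\right) 0 = \left(-1\right) 0 = 0$)
$\left(A + D\right) S{\left(O \right)} = \left(-147 + 0\right) 2 = \left(-147\right) 2 = -294$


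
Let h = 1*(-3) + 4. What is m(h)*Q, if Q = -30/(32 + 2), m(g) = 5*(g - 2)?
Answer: 75/17 ≈ 4.4118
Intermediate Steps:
h = 1 (h = -3 + 4 = 1)
m(g) = -10 + 5*g (m(g) = 5*(-2 + g) = -10 + 5*g)
Q = -15/17 (Q = -30/34 = -30*1/34 = -15/17 ≈ -0.88235)
m(h)*Q = (-10 + 5*1)*(-15/17) = (-10 + 5)*(-15/17) = -5*(-15/17) = 75/17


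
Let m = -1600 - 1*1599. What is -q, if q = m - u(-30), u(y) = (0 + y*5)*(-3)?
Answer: 3649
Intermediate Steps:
u(y) = -15*y (u(y) = (0 + 5*y)*(-3) = (5*y)*(-3) = -15*y)
m = -3199 (m = -1600 - 1599 = -3199)
q = -3649 (q = -3199 - (-15)*(-30) = -3199 - 1*450 = -3199 - 450 = -3649)
-q = -1*(-3649) = 3649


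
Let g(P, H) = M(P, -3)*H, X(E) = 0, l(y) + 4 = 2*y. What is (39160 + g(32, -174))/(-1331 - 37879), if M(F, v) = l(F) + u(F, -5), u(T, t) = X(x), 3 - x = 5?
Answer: -2872/3921 ≈ -0.73247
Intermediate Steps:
l(y) = -4 + 2*y
x = -2 (x = 3 - 1*5 = 3 - 5 = -2)
u(T, t) = 0
M(F, v) = -4 + 2*F (M(F, v) = (-4 + 2*F) + 0 = -4 + 2*F)
g(P, H) = H*(-4 + 2*P) (g(P, H) = (-4 + 2*P)*H = H*(-4 + 2*P))
(39160 + g(32, -174))/(-1331 - 37879) = (39160 + 2*(-174)*(-2 + 32))/(-1331 - 37879) = (39160 + 2*(-174)*30)/(-39210) = (39160 - 10440)*(-1/39210) = 28720*(-1/39210) = -2872/3921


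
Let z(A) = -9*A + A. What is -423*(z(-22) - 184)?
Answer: 3384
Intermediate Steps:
z(A) = -8*A
-423*(z(-22) - 184) = -423*(-8*(-22) - 184) = -423*(176 - 184) = -423*(-8) = 3384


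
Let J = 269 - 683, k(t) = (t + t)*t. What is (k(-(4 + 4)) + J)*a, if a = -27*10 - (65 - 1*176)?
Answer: 45474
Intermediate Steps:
a = -159 (a = -270 - (65 - 176) = -270 - 1*(-111) = -270 + 111 = -159)
k(t) = 2*t² (k(t) = (2*t)*t = 2*t²)
J = -414
(k(-(4 + 4)) + J)*a = (2*(-(4 + 4))² - 414)*(-159) = (2*(-1*8)² - 414)*(-159) = (2*(-8)² - 414)*(-159) = (2*64 - 414)*(-159) = (128 - 414)*(-159) = -286*(-159) = 45474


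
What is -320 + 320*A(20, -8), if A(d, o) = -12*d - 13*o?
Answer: -43840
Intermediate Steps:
A(d, o) = -13*o - 12*d
-320 + 320*A(20, -8) = -320 + 320*(-13*(-8) - 12*20) = -320 + 320*(104 - 240) = -320 + 320*(-136) = -320 - 43520 = -43840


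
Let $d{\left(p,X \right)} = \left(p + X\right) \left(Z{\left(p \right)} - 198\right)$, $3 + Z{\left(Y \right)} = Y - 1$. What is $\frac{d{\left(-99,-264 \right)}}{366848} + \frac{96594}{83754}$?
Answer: $\frac{7431088169}{5120831232} \approx 1.4511$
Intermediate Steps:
$Z{\left(Y \right)} = -4 + Y$ ($Z{\left(Y \right)} = -3 + \left(Y - 1\right) = -3 + \left(-1 + Y\right) = -4 + Y$)
$d{\left(p,X \right)} = \left(-202 + p\right) \left(X + p\right)$ ($d{\left(p,X \right)} = \left(p + X\right) \left(\left(-4 + p\right) - 198\right) = \left(X + p\right) \left(-202 + p\right) = \left(-202 + p\right) \left(X + p\right)$)
$\frac{d{\left(-99,-264 \right)}}{366848} + \frac{96594}{83754} = \frac{\left(-99\right)^{2} - -53328 - -19998 - -26136}{366848} + \frac{96594}{83754} = \left(9801 + 53328 + 19998 + 26136\right) \frac{1}{366848} + 96594 \cdot \frac{1}{83754} = 109263 \cdot \frac{1}{366848} + \frac{16099}{13959} = \frac{109263}{366848} + \frac{16099}{13959} = \frac{7431088169}{5120831232}$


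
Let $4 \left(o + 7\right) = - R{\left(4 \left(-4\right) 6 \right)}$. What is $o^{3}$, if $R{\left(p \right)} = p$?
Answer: $4913$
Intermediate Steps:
$o = 17$ ($o = -7 + \frac{\left(-1\right) 4 \left(-4\right) 6}{4} = -7 + \frac{\left(-1\right) \left(\left(-16\right) 6\right)}{4} = -7 + \frac{\left(-1\right) \left(-96\right)}{4} = -7 + \frac{1}{4} \cdot 96 = -7 + 24 = 17$)
$o^{3} = 17^{3} = 4913$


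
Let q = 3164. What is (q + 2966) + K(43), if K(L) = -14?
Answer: 6116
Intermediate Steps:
(q + 2966) + K(43) = (3164 + 2966) - 14 = 6130 - 14 = 6116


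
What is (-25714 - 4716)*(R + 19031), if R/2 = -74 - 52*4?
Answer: -561950810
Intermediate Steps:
R = -564 (R = 2*(-74 - 52*4) = 2*(-74 - 208) = 2*(-282) = -564)
(-25714 - 4716)*(R + 19031) = (-25714 - 4716)*(-564 + 19031) = -30430*18467 = -561950810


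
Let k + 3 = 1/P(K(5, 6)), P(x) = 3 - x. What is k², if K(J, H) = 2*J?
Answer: 484/49 ≈ 9.8775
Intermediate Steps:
k = -22/7 (k = -3 + 1/(3 - 2*5) = -3 + 1/(3 - 1*10) = -3 + 1/(3 - 10) = -3 + 1/(-7) = -3 - ⅐ = -22/7 ≈ -3.1429)
k² = (-22/7)² = 484/49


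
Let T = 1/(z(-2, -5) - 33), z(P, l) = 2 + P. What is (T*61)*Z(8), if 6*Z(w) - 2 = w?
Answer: -305/99 ≈ -3.0808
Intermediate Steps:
Z(w) = ⅓ + w/6
T = -1/33 (T = 1/((2 - 2) - 33) = 1/(0 - 33) = 1/(-33) = -1/33 ≈ -0.030303)
(T*61)*Z(8) = (-1/33*61)*(⅓ + (⅙)*8) = -61*(⅓ + 4/3)/33 = -61/33*5/3 = -305/99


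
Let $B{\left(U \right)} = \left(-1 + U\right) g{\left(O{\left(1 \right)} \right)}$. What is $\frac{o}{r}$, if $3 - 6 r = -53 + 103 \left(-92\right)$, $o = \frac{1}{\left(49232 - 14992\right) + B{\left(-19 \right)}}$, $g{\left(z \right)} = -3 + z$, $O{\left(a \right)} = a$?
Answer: $\frac{3}{163378480} \approx 1.8362 \cdot 10^{-8}$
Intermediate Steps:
$B{\left(U \right)} = 2 - 2 U$ ($B{\left(U \right)} = \left(-1 + U\right) \left(-3 + 1\right) = \left(-1 + U\right) \left(-2\right) = 2 - 2 U$)
$o = \frac{1}{34280}$ ($o = \frac{1}{\left(49232 - 14992\right) + \left(2 - -38\right)} = \frac{1}{\left(49232 - 14992\right) + \left(2 + 38\right)} = \frac{1}{34240 + 40} = \frac{1}{34280} \approx 2.9172 \cdot 10^{-5}$)
$r = \frac{4766}{3}$ ($r = \frac{1}{2} - \frac{-53 + 103 \left(-92\right)}{6} = \frac{1}{2} - \frac{-53 - 9476}{6} = \frac{1}{2} - - \frac{9529}{6} = \frac{1}{2} + \frac{9529}{6} = \frac{4766}{3} \approx 1588.7$)
$\frac{o}{r} = \frac{1}{34280 \cdot \frac{4766}{3}} = \frac{1}{34280} \cdot \frac{3}{4766} = \frac{3}{163378480}$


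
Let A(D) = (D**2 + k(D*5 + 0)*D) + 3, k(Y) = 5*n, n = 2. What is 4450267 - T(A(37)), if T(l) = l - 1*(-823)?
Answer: 4447702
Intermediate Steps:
k(Y) = 10 (k(Y) = 5*2 = 10)
A(D) = 3 + D**2 + 10*D (A(D) = (D**2 + 10*D) + 3 = 3 + D**2 + 10*D)
T(l) = 823 + l (T(l) = l + 823 = 823 + l)
4450267 - T(A(37)) = 4450267 - (823 + (3 + 37**2 + 10*37)) = 4450267 - (823 + (3 + 1369 + 370)) = 4450267 - (823 + 1742) = 4450267 - 1*2565 = 4450267 - 2565 = 4447702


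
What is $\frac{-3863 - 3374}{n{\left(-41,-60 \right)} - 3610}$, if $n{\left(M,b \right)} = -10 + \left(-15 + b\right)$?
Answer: $\frac{7237}{3695} \approx 1.9586$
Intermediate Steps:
$n{\left(M,b \right)} = -25 + b$
$\frac{-3863 - 3374}{n{\left(-41,-60 \right)} - 3610} = \frac{-3863 - 3374}{\left(-25 - 60\right) - 3610} = - \frac{7237}{-85 - 3610} = - \frac{7237}{-3695} = \left(-7237\right) \left(- \frac{1}{3695}\right) = \frac{7237}{3695}$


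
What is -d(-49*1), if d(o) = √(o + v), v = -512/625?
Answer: -I*√31137/25 ≈ -7.0583*I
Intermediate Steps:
v = -512/625 (v = -512*1/625 = -512/625 ≈ -0.81920)
d(o) = √(-512/625 + o) (d(o) = √(o - 512/625) = √(-512/625 + o))
-d(-49*1) = -√(-512 + 625*(-49*1))/25 = -√(-512 + 625*(-49))/25 = -√(-512 - 30625)/25 = -√(-31137)/25 = -I*√31137/25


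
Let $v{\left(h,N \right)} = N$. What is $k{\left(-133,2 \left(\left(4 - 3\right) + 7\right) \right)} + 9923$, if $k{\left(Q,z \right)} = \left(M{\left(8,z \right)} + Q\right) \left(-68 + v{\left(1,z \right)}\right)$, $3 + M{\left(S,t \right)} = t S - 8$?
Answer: $10755$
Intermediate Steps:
$M{\left(S,t \right)} = -11 + S t$ ($M{\left(S,t \right)} = -3 + \left(t S - 8\right) = -3 + \left(S t - 8\right) = -3 + \left(-8 + S t\right) = -11 + S t$)
$k{\left(Q,z \right)} = \left(-68 + z\right) \left(-11 + Q + 8 z\right)$ ($k{\left(Q,z \right)} = \left(\left(-11 + 8 z\right) + Q\right) \left(-68 + z\right) = \left(-11 + Q + 8 z\right) \left(-68 + z\right) = \left(-68 + z\right) \left(-11 + Q + 8 z\right)$)
$k{\left(-133,2 \left(\left(4 - 3\right) + 7\right) \right)} + 9923 = \left(748 - 555 \cdot 2 \left(\left(4 - 3\right) + 7\right) - -9044 + 8 \left(2 \left(\left(4 - 3\right) + 7\right)\right)^{2} - 133 \cdot 2 \left(\left(4 - 3\right) + 7\right)\right) + 9923 = \left(748 - 555 \cdot 2 \left(1 + 7\right) + 9044 + 8 \left(2 \left(1 + 7\right)\right)^{2} - 133 \cdot 2 \left(1 + 7\right)\right) + 9923 = \left(748 - 555 \cdot 2 \cdot 8 + 9044 + 8 \left(2 \cdot 8\right)^{2} - 133 \cdot 2 \cdot 8\right) + 9923 = \left(748 - 8880 + 9044 + 8 \cdot 16^{2} - 2128\right) + 9923 = \left(748 - 8880 + 9044 + 8 \cdot 256 - 2128\right) + 9923 = \left(748 - 8880 + 9044 + 2048 - 2128\right) + 9923 = 832 + 9923 = 10755$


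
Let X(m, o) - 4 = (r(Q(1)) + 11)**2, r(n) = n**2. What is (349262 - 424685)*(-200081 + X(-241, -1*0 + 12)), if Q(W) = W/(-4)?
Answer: 3860781411009/256 ≈ 1.5081e+10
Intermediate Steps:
Q(W) = -W/4 (Q(W) = W*(-1/4) = -W/4)
X(m, o) = 32353/256 (X(m, o) = 4 + ((-1/4*1)**2 + 11)**2 = 4 + ((-1/4)**2 + 11)**2 = 4 + (1/16 + 11)**2 = 4 + (177/16)**2 = 4 + 31329/256 = 32353/256)
(349262 - 424685)*(-200081 + X(-241, -1*0 + 12)) = (349262 - 424685)*(-200081 + 32353/256) = -75423*(-51188383/256) = 3860781411009/256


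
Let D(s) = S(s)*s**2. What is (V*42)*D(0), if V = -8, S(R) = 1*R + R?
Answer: 0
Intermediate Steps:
S(R) = 2*R (S(R) = R + R = 2*R)
D(s) = 2*s**3 (D(s) = (2*s)*s**2 = 2*s**3)
(V*42)*D(0) = (-8*42)*(2*0**3) = -672*0 = -336*0 = 0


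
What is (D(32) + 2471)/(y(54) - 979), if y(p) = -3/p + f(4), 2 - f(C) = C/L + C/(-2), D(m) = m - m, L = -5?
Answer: -222390/87683 ≈ -2.5363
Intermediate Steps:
D(m) = 0
f(C) = 2 + 7*C/10 (f(C) = 2 - (C/(-5) + C/(-2)) = 2 - (C*(-⅕) + C*(-½)) = 2 - (-C/5 - C/2) = 2 - (-7)*C/10 = 2 + 7*C/10)
y(p) = 24/5 - 3/p (y(p) = -3/p + (2 + (7/10)*4) = -3/p + (2 + 14/5) = -3/p + 24/5 = 24/5 - 3/p)
(D(32) + 2471)/(y(54) - 979) = (0 + 2471)/((24/5 - 3/54) - 979) = 2471/((24/5 - 3*1/54) - 979) = 2471/((24/5 - 1/18) - 979) = 2471/(427/90 - 979) = 2471/(-87683/90) = 2471*(-90/87683) = -222390/87683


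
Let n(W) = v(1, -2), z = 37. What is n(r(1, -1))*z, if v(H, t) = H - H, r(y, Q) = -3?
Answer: 0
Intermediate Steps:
v(H, t) = 0
n(W) = 0
n(r(1, -1))*z = 0*37 = 0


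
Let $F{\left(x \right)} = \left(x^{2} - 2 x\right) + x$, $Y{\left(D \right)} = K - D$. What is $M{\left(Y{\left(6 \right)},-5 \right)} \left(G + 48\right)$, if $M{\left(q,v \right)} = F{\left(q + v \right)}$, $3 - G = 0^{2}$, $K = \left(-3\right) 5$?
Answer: $35802$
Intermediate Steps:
$K = -15$
$Y{\left(D \right)} = -15 - D$
$G = 3$ ($G = 3 - 0^{2} = 3 - 0 = 3 + 0 = 3$)
$F{\left(x \right)} = x^{2} - x$
$M{\left(q,v \right)} = \left(q + v\right) \left(-1 + q + v\right)$ ($M{\left(q,v \right)} = \left(q + v\right) \left(-1 + \left(q + v\right)\right) = \left(q + v\right) \left(-1 + q + v\right)$)
$M{\left(Y{\left(6 \right)},-5 \right)} \left(G + 48\right) = \left(\left(-15 - 6\right) - 5\right) \left(-1 - 21 - 5\right) \left(3 + 48\right) = \left(\left(-15 - 6\right) - 5\right) \left(-1 - 21 - 5\right) 51 = \left(-21 - 5\right) \left(-1 - 21 - 5\right) 51 = \left(-26\right) \left(-27\right) 51 = 702 \cdot 51 = 35802$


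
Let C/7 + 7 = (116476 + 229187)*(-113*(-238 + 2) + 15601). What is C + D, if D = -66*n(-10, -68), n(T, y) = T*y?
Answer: 102275760500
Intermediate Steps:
C = 102275805380 (C = -49 + 7*((116476 + 229187)*(-113*(-238 + 2) + 15601)) = -49 + 7*(345663*(-113*(-236) + 15601)) = -49 + 7*(345663*(26668 + 15601)) = -49 + 7*(345663*42269) = -49 + 7*14610829347 = -49 + 102275805429 = 102275805380)
D = -44880 (D = -(-660)*(-68) = -66*680 = -44880)
C + D = 102275805380 - 44880 = 102275760500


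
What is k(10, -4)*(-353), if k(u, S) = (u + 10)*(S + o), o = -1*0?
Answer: 28240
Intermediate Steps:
o = 0
k(u, S) = S*(10 + u) (k(u, S) = (u + 10)*(S + 0) = (10 + u)*S = S*(10 + u))
k(10, -4)*(-353) = -4*(10 + 10)*(-353) = -4*20*(-353) = -80*(-353) = 28240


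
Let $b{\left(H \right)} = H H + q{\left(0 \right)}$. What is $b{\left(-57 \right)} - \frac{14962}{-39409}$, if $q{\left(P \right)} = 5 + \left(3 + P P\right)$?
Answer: $\frac{128370075}{39409} \approx 3257.4$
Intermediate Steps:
$q{\left(P \right)} = 8 + P^{2}$ ($q{\left(P \right)} = 5 + \left(3 + P^{2}\right) = 8 + P^{2}$)
$b{\left(H \right)} = 8 + H^{2}$ ($b{\left(H \right)} = H H + \left(8 + 0^{2}\right) = H^{2} + \left(8 + 0\right) = H^{2} + 8 = 8 + H^{2}$)
$b{\left(-57 \right)} - \frac{14962}{-39409} = \left(8 + \left(-57\right)^{2}\right) - \frac{14962}{-39409} = \left(8 + 3249\right) - 14962 \left(- \frac{1}{39409}\right) = 3257 - - \frac{14962}{39409} = 3257 + \frac{14962}{39409} = \frac{128370075}{39409}$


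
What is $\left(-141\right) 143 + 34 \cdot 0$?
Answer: $-20163$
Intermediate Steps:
$\left(-141\right) 143 + 34 \cdot 0 = -20163 + 0 = -20163$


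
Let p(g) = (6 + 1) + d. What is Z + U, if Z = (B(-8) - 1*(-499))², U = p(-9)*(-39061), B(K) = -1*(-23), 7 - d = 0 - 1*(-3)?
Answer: -157187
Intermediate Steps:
d = 4 (d = 7 - (0 - 1*(-3)) = 7 - (0 + 3) = 7 - 1*3 = 7 - 3 = 4)
p(g) = 11 (p(g) = (6 + 1) + 4 = 7 + 4 = 11)
B(K) = 23
U = -429671 (U = 11*(-39061) = -429671)
Z = 272484 (Z = (23 - 1*(-499))² = (23 + 499)² = 522² = 272484)
Z + U = 272484 - 429671 = -157187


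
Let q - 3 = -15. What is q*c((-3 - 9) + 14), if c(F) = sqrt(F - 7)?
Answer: -12*I*sqrt(5) ≈ -26.833*I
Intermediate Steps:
q = -12 (q = 3 - 15 = -12)
c(F) = sqrt(-7 + F)
q*c((-3 - 9) + 14) = -12*sqrt(-7 + ((-3 - 9) + 14)) = -12*sqrt(-7 + (-12 + 14)) = -12*sqrt(-7 + 2) = -12*I*sqrt(5)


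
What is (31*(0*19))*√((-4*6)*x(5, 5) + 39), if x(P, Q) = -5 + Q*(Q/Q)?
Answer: 0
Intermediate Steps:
x(P, Q) = -5 + Q (x(P, Q) = -5 + Q*1 = -5 + Q)
(31*(0*19))*√((-4*6)*x(5, 5) + 39) = (31*(0*19))*√((-4*6)*(-5 + 5) + 39) = (31*0)*√(-24*0 + 39) = 0*√(0 + 39) = 0*√39 = 0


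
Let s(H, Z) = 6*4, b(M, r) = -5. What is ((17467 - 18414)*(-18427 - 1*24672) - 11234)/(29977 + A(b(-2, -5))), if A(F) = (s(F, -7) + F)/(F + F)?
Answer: 136011730/99917 ≈ 1361.2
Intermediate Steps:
s(H, Z) = 24
A(F) = (24 + F)/(2*F) (A(F) = (24 + F)/(F + F) = (24 + F)/((2*F)) = (24 + F)*(1/(2*F)) = (24 + F)/(2*F))
((17467 - 18414)*(-18427 - 1*24672) - 11234)/(29977 + A(b(-2, -5))) = ((17467 - 18414)*(-18427 - 1*24672) - 11234)/(29977 + (1/2)*(24 - 5)/(-5)) = (-947*(-18427 - 24672) - 11234)/(29977 + (1/2)*(-1/5)*19) = (-947*(-43099) - 11234)/(29977 - 19/10) = (40814753 - 11234)/(299751/10) = 40803519*(10/299751) = 136011730/99917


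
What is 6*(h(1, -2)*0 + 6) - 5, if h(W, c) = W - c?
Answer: 31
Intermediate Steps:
6*(h(1, -2)*0 + 6) - 5 = 6*((1 - 1*(-2))*0 + 6) - 5 = 6*((1 + 2)*0 + 6) - 5 = 6*(3*0 + 6) - 5 = 6*(0 + 6) - 5 = 6*6 - 5 = 36 - 5 = 31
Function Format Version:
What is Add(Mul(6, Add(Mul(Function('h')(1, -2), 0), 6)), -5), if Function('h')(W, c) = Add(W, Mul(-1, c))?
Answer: 31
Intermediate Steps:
Add(Mul(6, Add(Mul(Function('h')(1, -2), 0), 6)), -5) = Add(Mul(6, Add(Mul(Add(1, Mul(-1, -2)), 0), 6)), -5) = Add(Mul(6, Add(Mul(Add(1, 2), 0), 6)), -5) = Add(Mul(6, Add(Mul(3, 0), 6)), -5) = Add(Mul(6, Add(0, 6)), -5) = Add(Mul(6, 6), -5) = Add(36, -5) = 31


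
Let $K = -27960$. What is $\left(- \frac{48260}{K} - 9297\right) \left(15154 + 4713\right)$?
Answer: $- \frac{258167552531}{1398} \approx -1.8467 \cdot 10^{8}$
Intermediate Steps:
$\left(- \frac{48260}{K} - 9297\right) \left(15154 + 4713\right) = \left(- \frac{48260}{-27960} - 9297\right) \left(15154 + 4713\right) = \left(\left(-48260\right) \left(- \frac{1}{27960}\right) - 9297\right) 19867 = \left(\frac{2413}{1398} - 9297\right) 19867 = \left(- \frac{12994793}{1398}\right) 19867 = - \frac{258167552531}{1398}$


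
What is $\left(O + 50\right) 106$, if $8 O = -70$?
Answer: $\frac{8745}{2} \approx 4372.5$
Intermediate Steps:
$O = - \frac{35}{4}$ ($O = \frac{1}{8} \left(-70\right) = - \frac{35}{4} \approx -8.75$)
$\left(O + 50\right) 106 = \left(- \frac{35}{4} + 50\right) 106 = \frac{165}{4} \cdot 106 = \frac{8745}{2}$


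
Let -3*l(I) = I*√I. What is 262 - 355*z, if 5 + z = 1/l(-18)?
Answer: 2037 + 355*I*√2/36 ≈ 2037.0 + 13.946*I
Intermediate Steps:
l(I) = -I^(3/2)/3 (l(I) = -I*√I/3 = -I^(3/2)/3)
z = -5 - I*√2/36 (z = -5 + 1/(-(-18)*I*√2) = -5 + 1/(18*I*√2) = -5 - I*√2/36 ≈ -5.0 - 0.039284*I)
262 - 355*z = 262 - 355*(-5 - I*√2/36) = 262 + (1775 + 355*I*√2/36) = 2037 + 355*I*√2/36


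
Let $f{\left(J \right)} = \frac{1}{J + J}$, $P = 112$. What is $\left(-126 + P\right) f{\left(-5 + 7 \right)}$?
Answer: $- \frac{7}{2} \approx -3.5$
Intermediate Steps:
$f{\left(J \right)} = \frac{1}{2 J}$
$\left(-126 + P\right) f{\left(-5 + 7 \right)} = \left(-126 + 112\right) \frac{1}{2 \left(-5 + 7\right)} = - 14 \frac{1}{2 \cdot 2} = - 14 \cdot \frac{1}{2} \cdot \frac{1}{2} = \left(-14\right) \frac{1}{4} = - \frac{7}{2}$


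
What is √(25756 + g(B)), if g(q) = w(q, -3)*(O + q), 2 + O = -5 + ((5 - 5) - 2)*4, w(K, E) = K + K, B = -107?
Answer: 2*√12966 ≈ 227.74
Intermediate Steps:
w(K, E) = 2*K
O = -15 (O = -2 + (-5 + ((5 - 5) - 2)*4) = -2 + (-5 + (0 - 2)*4) = -2 + (-5 - 2*4) = -2 + (-5 - 8) = -2 - 13 = -15)
g(q) = 2*q*(-15 + q) (g(q) = (2*q)*(-15 + q) = 2*q*(-15 + q))
√(25756 + g(B)) = √(25756 + 2*(-107)*(-15 - 107)) = √(25756 + 2*(-107)*(-122)) = √(25756 + 26108) = √51864 = 2*√12966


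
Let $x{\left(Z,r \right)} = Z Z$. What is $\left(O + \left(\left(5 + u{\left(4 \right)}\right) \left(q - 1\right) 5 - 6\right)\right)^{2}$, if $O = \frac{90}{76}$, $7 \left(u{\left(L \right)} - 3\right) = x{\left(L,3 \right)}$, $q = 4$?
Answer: $\frac{1580778081}{70756} \approx 22341.0$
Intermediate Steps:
$x{\left(Z,r \right)} = Z^{2}$
$u{\left(L \right)} = 3 + \frac{L^{2}}{7}$
$O = \frac{45}{38}$ ($O = 90 \cdot \frac{1}{76} = \frac{45}{38} \approx 1.1842$)
$\left(O + \left(\left(5 + u{\left(4 \right)}\right) \left(q - 1\right) 5 - 6\right)\right)^{2} = \left(\frac{45}{38} - \left(6 - \left(5 + \left(3 + \frac{4^{2}}{7}\right)\right) \left(4 - 1\right) 5\right)\right)^{2} = \left(\frac{45}{38} - \left(6 - \left(5 + \left(3 + \frac{1}{7} \cdot 16\right)\right) 3 \cdot 5\right)\right)^{2} = \left(\frac{45}{38} - \left(6 - \left(5 + \left(3 + \frac{16}{7}\right)\right) 3 \cdot 5\right)\right)^{2} = \left(\frac{45}{38} - \left(6 - \left(5 + \frac{37}{7}\right) 3 \cdot 5\right)\right)^{2} = \left(\frac{45}{38} - \left(6 - \frac{72}{7} \cdot 3 \cdot 5\right)\right)^{2} = \left(\frac{45}{38} + \left(\frac{216}{7} \cdot 5 - 6\right)\right)^{2} = \left(\frac{45}{38} + \left(\frac{1080}{7} - 6\right)\right)^{2} = \left(\frac{45}{38} + \frac{1038}{7}\right)^{2} = \left(\frac{39759}{266}\right)^{2} = \frac{1580778081}{70756}$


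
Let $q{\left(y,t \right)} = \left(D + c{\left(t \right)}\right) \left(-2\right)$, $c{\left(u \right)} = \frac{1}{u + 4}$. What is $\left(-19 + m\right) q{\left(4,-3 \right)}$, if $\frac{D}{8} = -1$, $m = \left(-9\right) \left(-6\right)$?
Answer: $490$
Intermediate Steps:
$m = 54$
$c{\left(u \right)} = \frac{1}{4 + u}$
$D = -8$ ($D = 8 \left(-1\right) = -8$)
$q{\left(y,t \right)} = 16 - \frac{2}{4 + t}$ ($q{\left(y,t \right)} = \left(-8 + \frac{1}{4 + t}\right) \left(-2\right) = 16 - \frac{2}{4 + t}$)
$\left(-19 + m\right) q{\left(4,-3 \right)} = \left(-19 + 54\right) \frac{2 \left(31 + 8 \left(-3\right)\right)}{4 - 3} = 35 \frac{2 \left(31 - 24\right)}{1} = 35 \cdot 2 \cdot 1 \cdot 7 = 35 \cdot 14 = 490$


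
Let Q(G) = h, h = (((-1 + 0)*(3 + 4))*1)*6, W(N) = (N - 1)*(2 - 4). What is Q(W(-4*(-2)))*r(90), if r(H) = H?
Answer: -3780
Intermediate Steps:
W(N) = 2 - 2*N (W(N) = (-1 + N)*(-2) = 2 - 2*N)
h = -42 (h = (-1*7*1)*6 = -7*1*6 = -7*6 = -42)
Q(G) = -42
Q(W(-4*(-2)))*r(90) = -42*90 = -3780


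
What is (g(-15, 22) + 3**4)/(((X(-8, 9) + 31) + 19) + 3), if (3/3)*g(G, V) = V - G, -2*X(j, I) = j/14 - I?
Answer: 1652/809 ≈ 2.0420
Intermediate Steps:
X(j, I) = I/2 - j/28 (X(j, I) = -(j/14 - I)/2 = -(-I + j/14)/2 = I/2 - j/28)
g(G, V) = V - G
(g(-15, 22) + 3**4)/(((X(-8, 9) + 31) + 19) + 3) = ((22 - 1*(-15)) + 3**4)/(((((1/2)*9 - 1/28*(-8)) + 31) + 19) + 3) = ((22 + 15) + 81)/((((9/2 + 2/7) + 31) + 19) + 3) = (37 + 81)/(((67/14 + 31) + 19) + 3) = 118/((501/14 + 19) + 3) = 118/(767/14 + 3) = 118/(809/14) = 118*(14/809) = 1652/809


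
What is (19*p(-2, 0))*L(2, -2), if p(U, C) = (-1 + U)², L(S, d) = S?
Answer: 342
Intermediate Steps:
(19*p(-2, 0))*L(2, -2) = (19*(-1 - 2)²)*2 = (19*(-3)²)*2 = (19*9)*2 = 171*2 = 342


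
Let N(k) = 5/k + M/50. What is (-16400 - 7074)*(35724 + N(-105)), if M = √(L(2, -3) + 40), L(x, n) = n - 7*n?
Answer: -17610265222/21 - 11737*√58/25 ≈ -8.3859e+8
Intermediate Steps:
L(x, n) = -6*n
M = √58 (M = √(-6*(-3) + 40) = √(18 + 40) = √58 ≈ 7.6158)
N(k) = 5/k + √58/50
(-16400 - 7074)*(35724 + N(-105)) = (-16400 - 7074)*(35724 + (5/(-105) + √58/50)) = -23474*(35724 + (5*(-1/105) + √58/50)) = -23474*(35724 + (-1/21 + √58/50)) = -23474*(750203/21 + √58/50) = -17610265222/21 - 11737*√58/25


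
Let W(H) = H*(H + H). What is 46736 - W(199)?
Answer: -32466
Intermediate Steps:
W(H) = 2*H² (W(H) = H*(2*H) = 2*H²)
46736 - W(199) = 46736 - 2*199² = 46736 - 2*39601 = 46736 - 1*79202 = 46736 - 79202 = -32466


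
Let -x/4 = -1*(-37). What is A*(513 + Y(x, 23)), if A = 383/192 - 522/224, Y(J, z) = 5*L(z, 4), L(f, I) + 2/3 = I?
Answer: -102377/576 ≈ -177.74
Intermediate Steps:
x = -148 (x = -(-4)*(-37) = -4*37 = -148)
L(f, I) = -2/3 + I
Y(J, z) = 50/3 (Y(J, z) = 5*(-2/3 + 4) = 5*(10/3) = 50/3)
A = -451/1344 (A = 383*(1/192) - 522*1/224 = 383/192 - 261/112 = -451/1344 ≈ -0.33557)
A*(513 + Y(x, 23)) = -451*(513 + 50/3)/1344 = -451/1344*1589/3 = -102377/576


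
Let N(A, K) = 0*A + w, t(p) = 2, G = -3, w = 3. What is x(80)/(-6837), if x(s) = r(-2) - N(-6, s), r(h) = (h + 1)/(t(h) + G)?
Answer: 2/6837 ≈ 0.00029253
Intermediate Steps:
r(h) = -1 - h (r(h) = (h + 1)/(2 - 3) = (1 + h)/(-1) = (1 + h)*(-1) = -1 - h)
N(A, K) = 3 (N(A, K) = 0*A + 3 = 0 + 3 = 3)
x(s) = -2 (x(s) = (-1 - 1*(-2)) - 1*3 = (-1 + 2) - 3 = 1 - 3 = -2)
x(80)/(-6837) = -2/(-6837) = -2*(-1/6837) = 2/6837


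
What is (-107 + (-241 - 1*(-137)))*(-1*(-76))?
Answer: -16036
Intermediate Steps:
(-107 + (-241 - 1*(-137)))*(-1*(-76)) = (-107 + (-241 + 137))*76 = (-107 - 104)*76 = -211*76 = -16036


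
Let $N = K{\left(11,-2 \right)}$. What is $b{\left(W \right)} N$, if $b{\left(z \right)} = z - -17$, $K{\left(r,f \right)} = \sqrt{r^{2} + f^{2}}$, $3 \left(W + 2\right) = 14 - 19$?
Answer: $\frac{200 \sqrt{5}}{3} \approx 149.07$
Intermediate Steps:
$W = - \frac{11}{3}$ ($W = -2 + \frac{14 - 19}{3} = -2 + \frac{1}{3} \left(-5\right) = -2 - \frac{5}{3} = - \frac{11}{3} \approx -3.6667$)
$K{\left(r,f \right)} = \sqrt{f^{2} + r^{2}}$
$b{\left(z \right)} = 17 + z$ ($b{\left(z \right)} = z + 17 = 17 + z$)
$N = 5 \sqrt{5}$ ($N = \sqrt{\left(-2\right)^{2} + 11^{2}} = \sqrt{4 + 121} = \sqrt{125} = 5 \sqrt{5} \approx 11.18$)
$b{\left(W \right)} N = \left(17 - \frac{11}{3}\right) 5 \sqrt{5} = \frac{40 \cdot 5 \sqrt{5}}{3} = \frac{200 \sqrt{5}}{3}$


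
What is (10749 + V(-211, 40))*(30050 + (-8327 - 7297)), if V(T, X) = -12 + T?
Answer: 151848076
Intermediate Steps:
(10749 + V(-211, 40))*(30050 + (-8327 - 7297)) = (10749 + (-12 - 211))*(30050 + (-8327 - 7297)) = (10749 - 223)*(30050 - 15624) = 10526*14426 = 151848076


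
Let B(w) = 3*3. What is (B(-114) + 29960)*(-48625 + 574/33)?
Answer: -48071804419/33 ≈ -1.4567e+9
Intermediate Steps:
B(w) = 9
(B(-114) + 29960)*(-48625 + 574/33) = (9 + 29960)*(-48625 + 574/33) = 29969*(-48625 + (1/33)*574) = 29969*(-48625 + 574/33) = 29969*(-1604051/33) = -48071804419/33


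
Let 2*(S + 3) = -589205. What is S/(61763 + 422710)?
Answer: -589211/968946 ≈ -0.60810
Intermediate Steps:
S = -589211/2 (S = -3 + (1/2)*(-589205) = -3 - 589205/2 = -589211/2 ≈ -2.9461e+5)
S/(61763 + 422710) = -589211/(2*(61763 + 422710)) = -589211/2/484473 = -589211/2*1/484473 = -589211/968946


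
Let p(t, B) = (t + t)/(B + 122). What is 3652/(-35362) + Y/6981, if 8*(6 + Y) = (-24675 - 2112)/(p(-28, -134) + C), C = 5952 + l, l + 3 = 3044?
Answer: -925677914963/8884732345528 ≈ -0.10419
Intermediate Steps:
l = 3041 (l = -3 + 3044 = 3041)
p(t, B) = 2*t/(122 + B) (p(t, B) = (2*t)/(122 + B) = 2*t/(122 + B))
C = 8993 (C = 5952 + 3041 = 8993)
Y = -1376025/215944 (Y = -6 + ((-24675 - 2112)/(2*(-28)/(122 - 134) + 8993))/8 = -6 + (-26787/(2*(-28)/(-12) + 8993))/8 = -6 + (-26787/(2*(-28)*(-1/12) + 8993))/8 = -6 + (-26787/(14/3 + 8993))/8 = -6 + (-26787/26993/3)/8 = -6 + (-26787*3/26993)/8 = -6 + (⅛)*(-80361/26993) = -6 - 80361/215944 = -1376025/215944 ≈ -6.3721)
3652/(-35362) + Y/6981 = 3652/(-35362) - 1376025/215944/6981 = 3652*(-1/35362) - 1376025/215944*1/6981 = -1826/17681 - 458675/502501688 = -925677914963/8884732345528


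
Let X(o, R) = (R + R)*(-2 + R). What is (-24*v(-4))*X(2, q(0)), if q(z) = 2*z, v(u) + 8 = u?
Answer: 0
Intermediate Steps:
v(u) = -8 + u
X(o, R) = 2*R*(-2 + R) (X(o, R) = (2*R)*(-2 + R) = 2*R*(-2 + R))
(-24*v(-4))*X(2, q(0)) = (-24*(-8 - 4))*(2*(2*0)*(-2 + 2*0)) = (-24*(-12))*(2*0*(-2 + 0)) = 288*(2*0*(-2)) = 288*0 = 0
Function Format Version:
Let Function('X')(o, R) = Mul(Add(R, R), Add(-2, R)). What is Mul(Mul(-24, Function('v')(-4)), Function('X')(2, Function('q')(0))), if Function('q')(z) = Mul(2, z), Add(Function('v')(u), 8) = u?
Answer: 0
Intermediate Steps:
Function('v')(u) = Add(-8, u)
Function('X')(o, R) = Mul(2, R, Add(-2, R)) (Function('X')(o, R) = Mul(Mul(2, R), Add(-2, R)) = Mul(2, R, Add(-2, R)))
Mul(Mul(-24, Function('v')(-4)), Function('X')(2, Function('q')(0))) = Mul(Mul(-24, Add(-8, -4)), Mul(2, Mul(2, 0), Add(-2, Mul(2, 0)))) = Mul(Mul(-24, -12), Mul(2, 0, Add(-2, 0))) = Mul(288, Mul(2, 0, -2)) = Mul(288, 0) = 0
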